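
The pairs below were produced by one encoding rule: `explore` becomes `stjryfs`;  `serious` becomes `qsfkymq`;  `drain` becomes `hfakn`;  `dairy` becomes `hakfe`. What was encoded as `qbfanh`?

strand

Treating letters as 0–25, the rule is x ↦ 11x + 0 (mod 26).
Reversing it on qbfanh: q(16)→19·(16−0)≡18=s; b(1)→19·(1−0)≡19=t; f(5)→19·(5−0)≡17=r; a(0)→19·(0−0)≡0=a; n(13)→19·(13−0)≡13=n; h(7)→19·(7−0)≡3=d (all mod 26).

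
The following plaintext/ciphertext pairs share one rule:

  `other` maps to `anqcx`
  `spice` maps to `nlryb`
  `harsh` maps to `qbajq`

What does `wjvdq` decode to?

human

The output letters match the input read backwards, each shifted +9: other reversed is rehto. Two steps: reverse the string, then apply a Caesar shift of +9.
Undoing it on wjvdq: shift back: w−9=n, j−9=a, v−9=m, d−9=u, q−9=h → namuh; then reverse → human.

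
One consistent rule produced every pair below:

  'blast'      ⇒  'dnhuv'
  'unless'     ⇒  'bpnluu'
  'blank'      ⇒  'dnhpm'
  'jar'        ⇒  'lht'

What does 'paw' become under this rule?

rhy

Vowels shift forward by 7 and consonants shift forward by 2.
On paw: p(cons)+2=r, a(vowel)+7=h, w(cons)+2=y.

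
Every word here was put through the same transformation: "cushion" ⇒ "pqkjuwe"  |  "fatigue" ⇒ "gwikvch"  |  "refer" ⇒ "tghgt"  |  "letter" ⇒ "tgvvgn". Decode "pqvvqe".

cotton

The output letters match the input read backwards, each shifted +2: cushion reversed is noihsuc. Two steps: reverse the string, then apply a Caesar shift of +2.
Undoing it on pqvvqe: shift back: p−2=n, q−2=o, v−2=t, v−2=t, q−2=o, e−2=c → nottoc; then reverse → cotton.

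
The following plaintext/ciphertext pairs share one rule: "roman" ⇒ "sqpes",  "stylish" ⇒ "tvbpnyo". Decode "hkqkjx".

In roman: r→s is +1, o→q is +2, m→p is +3, a→e is +4 — the shift increases by 1 each position. Letter i (0-indexed) is shifted by i+1, so successive shifts are 1, 2, 3, ….
Reversing it on hkqkjx: h−1=g, k−2=i, q−3=n, k−4=g, j−5=e, x−6=r.

ginger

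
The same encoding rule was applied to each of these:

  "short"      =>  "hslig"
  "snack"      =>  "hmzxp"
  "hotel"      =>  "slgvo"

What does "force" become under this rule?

s(18)→h(7) and h(7)→s(18) fit y≡25x+25 (mod 26); the inverse of 25 mod 26 is 25. This is an affine cipher: with a=0,…,z=25, each position x becomes (25x+25) mod 26.
Applying it to force: f(5)→25·5+25≡20=u; o(14)→25·14+25≡11=l; r(17)→25·17+25≡8=i; c(2)→25·2+25≡23=x; e(4)→25·4+25≡21=v (all mod 26).

ulixv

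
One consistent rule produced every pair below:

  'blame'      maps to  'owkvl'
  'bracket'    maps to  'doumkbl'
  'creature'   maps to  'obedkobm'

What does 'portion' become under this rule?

xysdbyz

The output letters match the input read backwards, each shifted +10: blame reversed is emalb. Read the word backwards and shift each letter +10.
Applying it to portion: reverse → noitrop; then shift: n+10=x, o+10=y, i+10=s, t+10=d, r+10=b, o+10=y, p+10=z.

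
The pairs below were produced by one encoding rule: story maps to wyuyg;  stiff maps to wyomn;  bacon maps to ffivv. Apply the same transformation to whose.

In story: s→w is +4, t→y is +5, o→u is +6, r→y is +7 — the shift increases by 1 each position. Letter i (0-indexed) is shifted by i+4, so successive shifts are 4, 5, 6, ….
Applying it to whose: w+4=a, h+5=m, o+6=u, s+7=z, e+8=m.

amuzm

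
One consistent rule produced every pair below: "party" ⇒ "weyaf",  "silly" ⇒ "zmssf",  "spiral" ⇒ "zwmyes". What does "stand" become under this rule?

The shift depends on letter class: consonant p→w is +7, but vowel a→e is +4. The rule splits by letter class: vowels +4, consonants +7.
On stand: s(cons)+7=z, t(cons)+7=a, a(vowel)+4=e, n(cons)+7=u, d(cons)+7=k.

zaeuk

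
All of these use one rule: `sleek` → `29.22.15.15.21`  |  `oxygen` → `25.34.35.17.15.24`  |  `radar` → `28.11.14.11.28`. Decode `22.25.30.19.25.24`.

s is letter #19 and maps to 29: an offset of 10. Letters become their 1-based position plus 10 (so a→11, b→12, …).
Decoding 22.25.30.19.25.24: 22→(22−10)÷1=12=l, 25→(25−10)÷1=15=o, 30→(30−10)÷1=20=t, 19→(19−10)÷1=9=i, 25→(25−10)÷1=15=o, 24→(24−10)÷1=14=n.

lotion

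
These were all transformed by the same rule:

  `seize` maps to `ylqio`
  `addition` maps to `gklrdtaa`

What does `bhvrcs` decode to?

vanish

In seize: s→y is +6, e→l is +7, i→q is +8, z→i is +9 — the shift increases by 1 each position. Each letter shifts forward by (position + 6), i.e. 6, 7, 8, … — the shift grows by one for each successive letter.
Undoing it on bhvrcs: b−6=v, h−7=a, v−8=n, r−9=i, c−10=s, s−11=h.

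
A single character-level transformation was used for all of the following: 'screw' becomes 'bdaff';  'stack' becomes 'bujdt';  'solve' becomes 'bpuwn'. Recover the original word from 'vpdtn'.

mouse

Shifts by position in screw: pos 0: s→b (+9), pos 1: c→d (+1), pos 2: r→a (+9), pos 3: e→f (+1) — repeating every 2. It's a Vigenère-style cipher with numeric key [9,1]: position i shifts by key[i mod 2].
Reversing it on vpdtn: v−9=m, p−1=o, d−9=u, t−1=s, n−9=e.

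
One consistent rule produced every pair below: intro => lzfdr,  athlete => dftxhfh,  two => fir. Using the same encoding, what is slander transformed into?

exdzphd

Two shifts are in play — +3 for a/e/i/o/u, +12 for every other letter.
For slander: s(cons)+12=e, l(cons)+12=x, a(vowel)+3=d, n(cons)+12=z, d(cons)+12=p, e(vowel)+3=h, r(cons)+12=d.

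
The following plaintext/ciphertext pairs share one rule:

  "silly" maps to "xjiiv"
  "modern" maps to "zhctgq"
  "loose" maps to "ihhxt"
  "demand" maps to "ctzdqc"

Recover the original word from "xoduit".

stable

Treating letters as 0–25, the rule is x ↦ 17x + 3 (mod 26).
Decoding xoduit: x(23)→23·(23−3)≡18=s; o(14)→23·(14−3)≡19=t; d(3)→23·(3−3)≡0=a; u(20)→23·(20−3)≡1=b; i(8)→23·(8−3)≡11=l; t(19)→23·(19−3)≡4=e (all mod 26).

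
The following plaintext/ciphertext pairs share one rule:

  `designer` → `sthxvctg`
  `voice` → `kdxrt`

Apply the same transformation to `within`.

lxiwxc

Compare letters: d→s is +15, e→t is +15, s→h is +15 — a constant shift. It's a constant shift of +15 (ROT15).
On within: w+15=l, i+15=x, t+15=i, h+15=w, i+15=x, n+15=c.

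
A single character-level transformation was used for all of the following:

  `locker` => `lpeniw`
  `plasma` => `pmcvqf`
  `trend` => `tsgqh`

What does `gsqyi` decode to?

grove

In locker: l→l is +0, o→p is +1, c→e is +2, k→n is +3 — the shift increases by 1 each position. Each letter shifts forward by its position index (0, 1, 2, …) — the shift grows by one for each successive letter.
Reversing it on gsqyi: g−0=g, s−1=r, q−2=o, y−3=v, i−4=e.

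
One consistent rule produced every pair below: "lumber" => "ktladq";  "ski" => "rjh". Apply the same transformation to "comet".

Compare letters: l→k is +25, u→t is +25, m→l is +25 — a constant shift. It's a constant shift of +25 (ROT25).
For comet: c+25=b, o+25=n, m+25=l, e+25=d, t+25=s.

bnlds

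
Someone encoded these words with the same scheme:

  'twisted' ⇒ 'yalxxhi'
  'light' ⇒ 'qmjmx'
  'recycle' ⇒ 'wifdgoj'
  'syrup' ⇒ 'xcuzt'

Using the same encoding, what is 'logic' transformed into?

A repeating key of period 3 is used — shifts +5, +4, +3 over and over.
Applying it to logic: l+5=q, o+4=s, g+3=j, i+5=n, c+4=g.

qsjng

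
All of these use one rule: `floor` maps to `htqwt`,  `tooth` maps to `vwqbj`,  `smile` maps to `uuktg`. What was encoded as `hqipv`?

Shifts by position in floor: pos 0: f→h (+2), pos 1: l→t (+8), pos 2: o→q (+2), pos 3: o→w (+8) — repeating every 2. A repeating key of period 2 is used — shifts +2, +8 over and over.
Reversing it on hqipv: h−2=f, q−8=i, i−2=g, p−8=h, v−2=t.

fight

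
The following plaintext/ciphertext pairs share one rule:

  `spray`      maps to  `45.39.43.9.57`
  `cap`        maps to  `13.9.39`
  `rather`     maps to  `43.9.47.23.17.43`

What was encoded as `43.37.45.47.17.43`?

roster

s(#19)→45 and p(#16)→39: differences scale by 2, so n = 2·pos + 7. Each letter becomes 2×(its alphabet position, a=1..z=26) + 7.
Decoding 43.37.45.47.17.43: 43→(43−7)÷2=18=r, 37→(37−7)÷2=15=o, 45→(45−7)÷2=19=s, 47→(47−7)÷2=20=t, 17→(17−7)÷2=5=e, 43→(43−7)÷2=18=r.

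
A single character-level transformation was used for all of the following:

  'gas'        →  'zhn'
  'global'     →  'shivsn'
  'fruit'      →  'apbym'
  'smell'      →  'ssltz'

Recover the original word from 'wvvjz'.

The output letters match the input read backwards, each shifted +7: gas reversed is sag. The word is reversed, then every letter is shifted forward by 7.
Undoing it on wvvjz: shift back: w−7=p, v−7=o, v−7=o, j−7=c, z−7=s → poocs; then reverse → scoop.

scoop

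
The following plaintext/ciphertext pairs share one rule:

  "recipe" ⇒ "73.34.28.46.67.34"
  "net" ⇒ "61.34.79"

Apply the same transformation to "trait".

79.73.22.46.79

r(#18)→73 and e(#5)→34: differences scale by 3, so n = 3·pos + 19. Each letter becomes 3×(its alphabet position, a=1..z=26) + 19.
Applying it to trait: t=20→79, r=18→73, a=1→22, i=9→46, t=20→79.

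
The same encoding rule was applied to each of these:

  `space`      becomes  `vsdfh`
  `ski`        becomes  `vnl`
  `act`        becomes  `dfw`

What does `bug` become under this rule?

Compare letters: s→v is +3, p→s is +3, a→d is +3 — a constant shift. It's a constant shift of +3 (ROT3).
For bug: b+3=e, u+3=x, g+3=j.

exj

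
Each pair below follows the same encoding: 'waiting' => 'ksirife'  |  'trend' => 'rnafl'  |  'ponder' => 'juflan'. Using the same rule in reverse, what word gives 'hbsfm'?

blank

w(22)→k(10) and a(0)→s(18) fit y≡15x+18 (mod 26); the inverse of 15 mod 26 is 7. Each letter's alphabet position (a=0..z=25) is mapped through 15·x+18 mod 26 — an affine cipher.
Reversing it on hbsfm: h(7)→7·(7−18)≡1=b; b(1)→7·(1−18)≡11=l; s(18)→7·(18−18)≡0=a; f(5)→7·(5−18)≡13=n; m(12)→7·(12−18)≡10=k (all mod 26).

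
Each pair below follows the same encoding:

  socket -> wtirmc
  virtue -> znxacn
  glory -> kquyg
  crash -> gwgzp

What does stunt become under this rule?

The shift increases by 1 at each position, starting from +4: 4, 5, 6, ….
On stunt: s+4=w, t+5=y, u+6=a, n+7=u, t+8=b.

wyaub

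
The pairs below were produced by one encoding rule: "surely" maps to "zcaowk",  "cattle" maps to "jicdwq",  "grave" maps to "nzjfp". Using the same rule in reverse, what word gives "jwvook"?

comedy

In surely: s→z is +7, u→c is +8, r→a is +9, e→o is +10 — the shift increases by 1 each position. Letter i (0-indexed) is shifted by i+7, so successive shifts are 7, 8, 9, ….
Reversing it on jwvook: j−7=c, w−8=o, v−9=m, o−10=e, o−11=d, k−12=y.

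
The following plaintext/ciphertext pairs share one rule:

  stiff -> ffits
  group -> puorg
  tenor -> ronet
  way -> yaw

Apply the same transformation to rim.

The output letters match the input read backwards: stiff reversed is ffits. The word is simply reversed.
Applying it to rim: reverse → mir.

mir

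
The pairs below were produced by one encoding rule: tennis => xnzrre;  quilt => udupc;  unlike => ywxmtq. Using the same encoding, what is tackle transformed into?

xjoouq

Shifts by position in tennis: pos 0: t→x (+4), pos 1: e→n (+9), pos 2: n→z (+12), pos 3: n→r (+4), pos 4: i→r (+9), pos 5: s→e (+12) — repeating every 3. A repeating key of period 3 is used — shifts +4, +9, +12 over and over.
For tackle: t+4=x, a+9=j, c+12=o, k+4=o, l+9=u, e+12=q.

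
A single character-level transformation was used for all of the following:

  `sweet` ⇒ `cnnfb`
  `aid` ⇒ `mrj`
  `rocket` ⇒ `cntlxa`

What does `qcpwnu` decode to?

Two steps: reverse the string, then apply a Caesar shift of +9.
Reversing it on qcpwnu: shift back: q−9=h, c−9=t, p−9=g, w−9=n, n−9=e, u−9=l → htgnel; then reverse → length.

length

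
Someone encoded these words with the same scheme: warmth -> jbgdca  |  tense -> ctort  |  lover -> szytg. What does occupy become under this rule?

zxxnkf

w(22)→j(9) and a(0)→b(1) fit y≡11x+1 (mod 26); the inverse of 11 mod 26 is 19. This is an affine cipher: with a=0,…,z=25, each position x becomes (11x+1) mod 26.
For occupy: o(14)→11·14+1≡25=z; c(2)→11·2+1≡23=x; c(2)→11·2+1≡23=x; u(20)→11·20+1≡13=n; p(15)→11·15+1≡10=k; y(24)→11·24+1≡5=f (all mod 26).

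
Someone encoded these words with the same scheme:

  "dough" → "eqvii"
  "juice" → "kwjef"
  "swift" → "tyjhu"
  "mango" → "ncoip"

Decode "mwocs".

lunar

Shifts by position in dough: pos 0: d→e (+1), pos 1: o→q (+2), pos 2: u→v (+1), pos 3: g→i (+2) — repeating every 2. It's a Vigenère-style cipher with numeric key [1,2]: position i shifts by key[i mod 2].
Undoing it on mwocs: m−1=l, w−2=u, o−1=n, c−2=a, s−1=r.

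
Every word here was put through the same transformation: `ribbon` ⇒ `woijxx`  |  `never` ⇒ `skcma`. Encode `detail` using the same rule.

ikairv

In ribbon: r→w is +5, i→o is +6, b→i is +7, b→j is +8 — the shift increases by 1 each position. The shift increases by 1 at each position, starting from +5: 5, 6, 7, ….
For detail: d+5=i, e+6=k, t+7=a, a+8=i, i+9=r, l+10=v.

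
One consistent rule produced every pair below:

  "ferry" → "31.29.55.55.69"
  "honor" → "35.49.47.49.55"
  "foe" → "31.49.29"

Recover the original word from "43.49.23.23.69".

Each letter becomes 2×(its alphabet position, a=1..z=26) + 19.
Decoding 43.49.23.23.69: 43→(43−19)÷2=12=l, 49→(49−19)÷2=15=o, 23→(23−19)÷2=2=b, 23→(23−19)÷2=2=b, 69→(69−19)÷2=25=y.

lobby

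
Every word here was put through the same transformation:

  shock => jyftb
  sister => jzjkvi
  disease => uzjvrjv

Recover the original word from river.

It's a constant shift of +17 (ROT17).
Reversing it on river: r−17=a, i−17=r, v−17=e, e−17=n, r−17=a.

arena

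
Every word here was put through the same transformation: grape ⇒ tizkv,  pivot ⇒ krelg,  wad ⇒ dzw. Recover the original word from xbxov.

cycle

This is the alphabet-reversal cipher (Atbash): a becomes z, b becomes y, etc.
Reversing it on xbxov: x↔c, b↔y, x↔c, o↔l, v↔e.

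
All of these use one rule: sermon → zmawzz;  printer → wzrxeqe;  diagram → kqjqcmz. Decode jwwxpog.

In sermon: s→z is +7, e→m is +8, r→a is +9, m→w is +10 — the shift increases by 1 each position. Letter i (0-indexed) is shifted by i+7, so successive shifts are 7, 8, 9, ….
Reversing it on jwwxpog: j−7=c, w−8=o, w−9=n, x−10=n, p−11=e, o−12=c, g−13=t.

connect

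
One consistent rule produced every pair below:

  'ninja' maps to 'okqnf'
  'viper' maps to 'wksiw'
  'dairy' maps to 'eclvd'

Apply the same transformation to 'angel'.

bpjiq

In ninja: n→o is +1, i→k is +2, n→q is +3, j→n is +4 — the shift increases by 1 each position. Letter i (0-indexed) is shifted by i+1, so successive shifts are 1, 2, 3, ….
For angel: a+1=b, n+2=p, g+3=j, e+4=i, l+5=q.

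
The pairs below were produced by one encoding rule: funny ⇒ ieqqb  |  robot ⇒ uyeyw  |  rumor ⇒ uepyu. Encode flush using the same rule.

ioevk

The shift depends on letter class: consonant f→i is +3, but vowel u→e is +10. The rule splits by letter class: vowels +10, consonants +3.
For flush: f(cons)+3=i, l(cons)+3=o, u(vowel)+10=e, s(cons)+3=v, h(cons)+3=k.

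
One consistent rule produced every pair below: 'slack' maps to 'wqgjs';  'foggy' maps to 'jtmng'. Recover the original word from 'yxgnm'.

usage

In slack: s→w is +4, l→q is +5, a→g is +6, c→j is +7 — the shift increases by 1 each position. Each letter shifts forward by (position + 4), i.e. 4, 5, 6, … — the shift grows by one for each successive letter.
Reversing it on yxgnm: y−4=u, x−5=s, g−6=a, n−7=g, m−8=e.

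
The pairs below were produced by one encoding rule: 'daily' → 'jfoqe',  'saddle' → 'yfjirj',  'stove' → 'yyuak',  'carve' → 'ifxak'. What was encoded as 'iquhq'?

clock

The shifts repeat in a cycle of length 2: positions 0,1,… shift by +6, +5, then the pattern repeats.
Undoing it on iquhq: i−6=c, q−5=l, u−6=o, h−5=c, q−6=k.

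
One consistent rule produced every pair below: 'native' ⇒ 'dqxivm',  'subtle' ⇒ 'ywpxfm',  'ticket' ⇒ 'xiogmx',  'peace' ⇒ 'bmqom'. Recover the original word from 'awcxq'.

quota

n(13)→d(3) and a(0)→q(16) fit y≡25x+16 (mod 26); the inverse of 25 mod 26 is 25. Each letter's alphabet position (a=0..z=25) is mapped through 25·x+16 mod 26 — an affine cipher.
Reversing it on awcxq: a(0)→25·(0−16)≡16=q; w(22)→25·(22−16)≡20=u; c(2)→25·(2−16)≡14=o; x(23)→25·(23−16)≡19=t; q(16)→25·(16−16)≡0=a (all mod 26).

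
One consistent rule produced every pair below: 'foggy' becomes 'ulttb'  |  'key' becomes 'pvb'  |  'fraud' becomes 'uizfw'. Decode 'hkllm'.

spoon

Each pair mirrors across the alphabet (f↔u, o↔l, g↔t): positions sum to 25. Letters are reflected about the middle of the alphabet (position → 25−position): Atbash.
Decoding hkllm: h↔s, k↔p, l↔o, l↔o, m↔n.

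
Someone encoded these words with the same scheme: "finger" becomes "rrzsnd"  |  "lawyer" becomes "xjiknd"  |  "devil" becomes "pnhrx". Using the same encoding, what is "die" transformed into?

prn

Two shifts are in play — +9 for a/e/i/o/u, +12 for every other letter.
For die: d(cons)+12=p, i(vowel)+9=r, e(vowel)+9=n.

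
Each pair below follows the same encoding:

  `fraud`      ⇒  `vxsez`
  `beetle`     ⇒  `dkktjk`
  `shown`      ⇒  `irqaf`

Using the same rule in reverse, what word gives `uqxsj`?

f(5)→v(21) and r(17)→x(23) fit y≡11x+18 (mod 26); the inverse of 11 mod 26 is 19. This is an affine cipher: with a=0,…,z=25, each position x becomes (11x+18) mod 26.
Decoding uqxsj: u(20)→19·(20−18)≡12=m; q(16)→19·(16−18)≡14=o; x(23)→19·(23−18)≡17=r; s(18)→19·(18−18)≡0=a; j(9)→19·(9−18)≡11=l (all mod 26).

moral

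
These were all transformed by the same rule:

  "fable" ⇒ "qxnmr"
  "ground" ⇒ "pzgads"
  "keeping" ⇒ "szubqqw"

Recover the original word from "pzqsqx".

The output letters match the input read backwards, each shifted +12: fable reversed is elbaf. Read the word backwards and shift each letter +12.
Decoding pzqsqx: shift back: p−12=d, z−12=n, q−12=e, s−12=g, q−12=e, x−12=l → dnegel; then reverse → legend.

legend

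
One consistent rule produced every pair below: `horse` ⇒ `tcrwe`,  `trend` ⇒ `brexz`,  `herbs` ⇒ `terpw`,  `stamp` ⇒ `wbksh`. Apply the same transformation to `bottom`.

h(7)→t(19) and o(14)→c(2) fit y≡5x+10 (mod 26); the inverse of 5 mod 26 is 21. Each letter's alphabet position (a=0..z=25) is mapped through 5·x+10 mod 26 — an affine cipher.
For bottom: b(1)→5·1+10≡15=p; o(14)→5·14+10≡2=c; t(19)→5·19+10≡1=b; t(19)→5·19+10≡1=b; o(14)→5·14+10≡2=c; m(12)→5·12+10≡18=s (all mod 26).

pcbbcs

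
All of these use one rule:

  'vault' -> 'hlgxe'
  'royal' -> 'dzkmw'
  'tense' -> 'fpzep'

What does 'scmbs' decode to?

graph

A repeating key of period 3 is used — shifts +12, +11, +12 over and over.
Undoing it on scmbs: s−12=g, c−11=r, m−12=a, b−12=p, s−11=h.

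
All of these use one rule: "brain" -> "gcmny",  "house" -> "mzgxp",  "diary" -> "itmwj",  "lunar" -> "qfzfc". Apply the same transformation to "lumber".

qfygpd

A repeating key of period 3 is used — shifts +5, +11, +12 over and over.
Applying it to lumber: l+5=q, u+11=f, m+12=y, b+5=g, e+11=p, r+12=d.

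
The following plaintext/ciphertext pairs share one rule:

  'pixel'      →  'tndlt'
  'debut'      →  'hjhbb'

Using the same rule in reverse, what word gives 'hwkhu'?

dream

In pixel: p→t is +4, i→n is +5, x→d is +6, e→l is +7 — the shift increases by 1 each position. Letter i (0-indexed) is shifted by i+4, so successive shifts are 4, 5, 6, ….
Decoding hwkhu: h−4=d, w−5=r, k−6=e, h−7=a, u−8=m.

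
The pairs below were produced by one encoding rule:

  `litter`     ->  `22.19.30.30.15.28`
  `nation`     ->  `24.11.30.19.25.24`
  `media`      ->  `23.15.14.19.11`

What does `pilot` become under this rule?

l is letter #12 and maps to 22: an offset of 10. Each letter is replaced by its alphabet position (a=1..z=26) + 10.
For pilot: p=16→26, i=9→19, l=12→22, o=15→25, t=20→30.

26.19.22.25.30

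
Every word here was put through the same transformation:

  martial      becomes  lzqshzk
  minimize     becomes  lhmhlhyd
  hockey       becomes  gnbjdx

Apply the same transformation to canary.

bzmzqx

Compare letters: m→l is +25, a→z is +25, r→q is +25 — a constant shift. It's a constant shift of +25 (ROT25).
For canary: c+25=b, a+25=z, n+25=m, a+25=z, r+25=q, y+25=x.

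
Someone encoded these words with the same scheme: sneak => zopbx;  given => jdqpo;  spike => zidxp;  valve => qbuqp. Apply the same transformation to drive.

s(18)→z(25) and n(13)→o(14) fit y≡23x+1 (mod 26); the inverse of 23 mod 26 is 17. Each letter's alphabet position (a=0..z=25) is mapped through 23·x+1 mod 26 — an affine cipher.
For drive: d(3)→23·3+1≡18=s; r(17)→23·17+1≡2=c; i(8)→23·8+1≡3=d; v(21)→23·21+1≡16=q; e(4)→23·4+1≡15=p (all mod 26).

scdqp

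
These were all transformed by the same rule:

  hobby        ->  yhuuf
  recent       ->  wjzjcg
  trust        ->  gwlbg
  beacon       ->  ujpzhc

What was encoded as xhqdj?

h(7)→y(24) and o(14)→h(7) fit y≡5x+15 (mod 26); the inverse of 5 mod 26 is 21. This is an affine cipher: with a=0,…,z=25, each position x becomes (5x+15) mod 26.
Undoing it on xhqdj: x(23)→21·(23−15)≡12=m; h(7)→21·(7−15)≡14=o; q(16)→21·(16−15)≡21=v; d(3)→21·(3−15)≡8=i; j(9)→21·(9−15)≡4=e (all mod 26).

movie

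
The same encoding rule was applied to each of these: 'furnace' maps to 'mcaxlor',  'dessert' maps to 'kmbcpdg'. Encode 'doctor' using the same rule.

kwldzd

Letter i (0-indexed) is shifted by i+7, so successive shifts are 7, 8, 9, ….
On doctor: d+7=k, o+8=w, c+9=l, t+10=d, o+11=z, r+12=d.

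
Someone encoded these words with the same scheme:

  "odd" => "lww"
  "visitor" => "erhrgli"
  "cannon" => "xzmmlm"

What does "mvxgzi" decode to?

Each pair mirrors across the alphabet (o↔l, d↔w, d↔w): positions sum to 25. Letters are reflected about the middle of the alphabet (position → 25−position): Atbash.
Reversing it on mvxgzi: m↔n, v↔e, x↔c, g↔t, z↔a, i↔r.

nectar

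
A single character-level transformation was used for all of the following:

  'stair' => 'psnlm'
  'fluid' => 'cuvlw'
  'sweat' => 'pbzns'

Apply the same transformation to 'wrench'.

This is an affine cipher: with a=0,…,z=25, each position x becomes (3x+13) mod 26.
Applying it to wrench: w(22)→3·22+13≡1=b; r(17)→3·17+13≡12=m; e(4)→3·4+13≡25=z; n(13)→3·13+13≡0=a; c(2)→3·2+13≡19=t; h(7)→3·7+13≡8=i (all mod 26).

bmzati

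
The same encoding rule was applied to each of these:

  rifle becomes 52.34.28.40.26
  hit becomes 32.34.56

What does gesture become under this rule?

30.26.54.56.58.52.26

r(#18)→52 and i(#9)→34: differences scale by 2, so n = 2·pos + 16. The formula is n = 2×(alphabet index, a=1) + 16.
On gesture: g=7→30, e=5→26, s=19→54, t=20→56, u=21→58, r=18→52, e=5→26.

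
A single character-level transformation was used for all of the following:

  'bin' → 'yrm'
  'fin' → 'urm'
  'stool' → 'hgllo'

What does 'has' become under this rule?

szh

Each pair mirrors across the alphabet (b↔y, i↔r, n↔m): positions sum to 25. Letters are reflected about the middle of the alphabet (position → 25−position): Atbash.
On has: h↔s, a↔z, s↔h.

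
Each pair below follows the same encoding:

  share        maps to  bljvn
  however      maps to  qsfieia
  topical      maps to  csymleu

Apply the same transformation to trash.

cvjwq

Shifts by position in share: pos 0: s→b (+9), pos 1: h→l (+4), pos 2: a→j (+9), pos 3: r→v (+4) — repeating every 2. The shifts repeat in a cycle of length 2: positions 0,1,… shift by +9, +4, then the pattern repeats.
On trash: t+9=c, r+4=v, a+9=j, s+4=w, h+9=q.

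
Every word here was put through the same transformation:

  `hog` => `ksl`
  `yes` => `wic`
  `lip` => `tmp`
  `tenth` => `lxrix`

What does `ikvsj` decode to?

forge

The word is reversed, then every letter is shifted forward by 4.
Reversing it on ikvsj: shift back: i−4=e, k−4=g, v−4=r, s−4=o, j−4=f → egrof; then reverse → forge.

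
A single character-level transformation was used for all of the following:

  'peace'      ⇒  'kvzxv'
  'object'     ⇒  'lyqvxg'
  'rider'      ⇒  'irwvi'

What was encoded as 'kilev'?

prove

Each pair mirrors across the alphabet (p↔k, e↔v, a↔z): positions sum to 25. This is the alphabet-reversal cipher (Atbash): a becomes z, b becomes y, etc.
Undoing it on kilev: k↔p, i↔r, l↔o, e↔v, v↔e.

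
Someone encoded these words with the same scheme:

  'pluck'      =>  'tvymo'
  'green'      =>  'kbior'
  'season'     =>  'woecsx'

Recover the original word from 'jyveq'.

Shifts by position in pluck: pos 0: p→t (+4), pos 1: l→v (+10), pos 2: u→y (+4), pos 3: c→m (+10) — repeating every 2. The shifts repeat in a cycle of length 2: positions 0,1,… shift by +4, +10, then the pattern repeats.
Decoding jyveq: j−4=f, y−10=o, v−4=r, e−10=u, q−4=m.

forum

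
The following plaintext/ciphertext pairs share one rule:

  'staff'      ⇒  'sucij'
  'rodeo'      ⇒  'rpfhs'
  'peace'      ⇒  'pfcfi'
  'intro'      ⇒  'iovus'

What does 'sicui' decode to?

In staff: s→s is +0, t→u is +1, a→c is +2, f→i is +3 — the shift increases by 1 each position. Each letter shifts forward by its position index (0, 1, 2, …) — the shift grows by one for each successive letter.
Reversing it on sicui: s−0=s, i−1=h, c−2=a, u−3=r, i−4=e.

share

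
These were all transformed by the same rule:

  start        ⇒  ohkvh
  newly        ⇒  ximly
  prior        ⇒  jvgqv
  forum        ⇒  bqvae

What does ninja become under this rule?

xgxzk

Each letter's alphabet position (a=0..z=25) is mapped through 19·x+10 mod 26 — an affine cipher.
Applying it to ninja: n(13)→19·13+10≡23=x; i(8)→19·8+10≡6=g; n(13)→19·13+10≡23=x; j(9)→19·9+10≡25=z; a(0)→19·0+10≡10=k (all mod 26).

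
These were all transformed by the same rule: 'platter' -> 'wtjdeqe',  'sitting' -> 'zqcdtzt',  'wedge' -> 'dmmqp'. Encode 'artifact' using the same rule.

hzcsqmph

In platter: p→w is +7, l→t is +8, a→j is +9, t→d is +10 — the shift increases by 1 each position. The shift increases by 1 at each position, starting from +7: 7, 8, 9, ….
For artifact: a+7=h, r+8=z, t+9=c, i+10=s, f+11=q, a+12=m, c+13=p, t+14=h.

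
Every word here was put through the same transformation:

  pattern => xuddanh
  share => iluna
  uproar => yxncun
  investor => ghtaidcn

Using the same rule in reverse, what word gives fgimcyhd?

dismount

This is an affine cipher: with a=0,…,z=25, each position x becomes (21x+20) mod 26.
Decoding fgimcyhd: f(5)→5·(5−20)≡3=d; g(6)→5·(6−20)≡8=i; i(8)→5·(8−20)≡18=s; m(12)→5·(12−20)≡12=m; c(2)→5·(2−20)≡14=o; y(24)→5·(24−20)≡20=u; h(7)→5·(7−20)≡13=n; d(3)→5·(3−20)≡19=t (all mod 26).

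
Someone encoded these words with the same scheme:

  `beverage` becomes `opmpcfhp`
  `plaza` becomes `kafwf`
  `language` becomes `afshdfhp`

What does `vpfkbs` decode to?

weapon

b(1)→o(14) and e(4)→p(15) fit y≡9x+5 (mod 26); the inverse of 9 mod 26 is 3. Treating letters as 0–25, the rule is x ↦ 9x + 5 (mod 26).
Decoding vpfkbs: v(21)→3·(21−5)≡22=w; p(15)→3·(15−5)≡4=e; f(5)→3·(5−5)≡0=a; k(10)→3·(10−5)≡15=p; b(1)→3·(1−5)≡14=o; s(18)→3·(18−5)≡13=n (all mod 26).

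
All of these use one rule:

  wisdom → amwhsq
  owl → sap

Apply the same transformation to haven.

Compare letters: w→a is +4, i→m is +4, s→w is +4 — a constant shift. Every letter moves 4 places later in the alphabet, wrapping around z→a.
On haven: h+4=l, a+4=e, v+4=z, e+4=i, n+4=r.

lezir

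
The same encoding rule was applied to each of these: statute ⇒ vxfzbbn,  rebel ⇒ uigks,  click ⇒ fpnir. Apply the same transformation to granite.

jvftpbn

In statute: s→v is +3, t→x is +4, a→f is +5, t→z is +6 — the shift increases by 1 each position. The shift increases by 1 at each position, starting from +3: 3, 4, 5, ….
Applying it to granite: g+3=j, r+4=v, a+5=f, n+6=t, i+7=p, t+8=b, e+9=n.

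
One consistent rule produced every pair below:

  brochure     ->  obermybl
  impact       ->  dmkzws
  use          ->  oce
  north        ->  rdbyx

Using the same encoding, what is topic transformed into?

The output letters match the input read backwards, each shifted +10: brochure reversed is eruhcorb. Read the word backwards and shift each letter +10.
For topic: reverse → cipot; then shift: c+10=m, i+10=s, p+10=z, o+10=y, t+10=d.

mszyd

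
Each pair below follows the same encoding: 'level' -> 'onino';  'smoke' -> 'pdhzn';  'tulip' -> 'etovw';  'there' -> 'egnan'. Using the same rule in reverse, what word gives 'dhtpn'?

l(11)→o(14) and e(4)→n(13) fit y≡15x+5 (mod 26); the inverse of 15 mod 26 is 7. Treating letters as 0–25, the rule is x ↦ 15x + 5 (mod 26).
Reversing it on dhtpn: d(3)→7·(3−5)≡12=m; h(7)→7·(7−5)≡14=o; t(19)→7·(19−5)≡20=u; p(15)→7·(15−5)≡18=s; n(13)→7·(13−5)≡4=e (all mod 26).

mouse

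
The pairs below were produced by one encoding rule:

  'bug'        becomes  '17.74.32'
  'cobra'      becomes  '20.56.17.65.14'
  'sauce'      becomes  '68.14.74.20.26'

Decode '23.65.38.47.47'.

b(#2)→17 and u(#21)→74: differences scale by 3, so n = 3·pos + 11. The formula is n = 3×(alphabet index, a=1) + 11.
Decoding 23.65.38.47.47: 23→(23−11)÷3=4=d, 65→(65−11)÷3=18=r, 38→(38−11)÷3=9=i, 47→(47−11)÷3=12=l, 47→(47−11)÷3=12=l.

drill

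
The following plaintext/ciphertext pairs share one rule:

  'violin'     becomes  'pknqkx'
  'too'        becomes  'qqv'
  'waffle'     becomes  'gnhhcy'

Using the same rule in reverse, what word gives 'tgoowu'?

summer

The output letters match the input read backwards, each shifted +2: violin reversed is niloiv. The word is reversed, then every letter is shifted forward by 2.
Undoing it on tgoowu: shift back: t−2=r, g−2=e, o−2=m, o−2=m, w−2=u, u−2=s → remmus; then reverse → summer.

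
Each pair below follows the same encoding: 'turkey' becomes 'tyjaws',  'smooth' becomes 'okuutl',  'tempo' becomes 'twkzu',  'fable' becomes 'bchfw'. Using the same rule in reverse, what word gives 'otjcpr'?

strand

t(19)→t(19) and u(20)→y(24) fit y≡5x+2 (mod 26); the inverse of 5 mod 26 is 21. Treating letters as 0–25, the rule is x ↦ 5x + 2 (mod 26).
Reversing it on otjcpr: o(14)→21·(14−2)≡18=s; t(19)→21·(19−2)≡19=t; j(9)→21·(9−2)≡17=r; c(2)→21·(2−2)≡0=a; p(15)→21·(15−2)≡13=n; r(17)→21·(17−2)≡3=d (all mod 26).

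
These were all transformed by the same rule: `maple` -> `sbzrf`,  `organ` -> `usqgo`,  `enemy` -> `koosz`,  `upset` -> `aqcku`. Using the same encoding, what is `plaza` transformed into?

Shifts by position in maple: pos 0: m→s (+6), pos 1: a→b (+1), pos 2: p→z (+10), pos 3: l→r (+6), pos 4: e→f (+1) — repeating every 3. The shifts repeat in a cycle of length 3: positions 0,1,… shift by +6, +1, +10, then the pattern repeats.
For plaza: p+6=v, l+1=m, a+10=k, z+6=f, a+1=b.

vmkfb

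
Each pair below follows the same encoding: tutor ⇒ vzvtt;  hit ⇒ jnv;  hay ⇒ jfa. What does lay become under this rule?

nfa

The shift depends on letter class: consonant t→v is +2, but vowel u→z is +5. Vowels shift forward by 5 and consonants shift forward by 2.
Applying it to lay: l(cons)+2=n, a(vowel)+5=f, y(cons)+2=a.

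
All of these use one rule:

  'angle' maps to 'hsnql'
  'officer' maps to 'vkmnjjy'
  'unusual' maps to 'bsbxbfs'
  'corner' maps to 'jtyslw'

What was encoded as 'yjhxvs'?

Shifts by position in angle: pos 0: a→h (+7), pos 1: n→s (+5), pos 2: g→n (+7), pos 3: l→q (+5) — repeating every 2. A repeating key of period 2 is used — shifts +7, +5 over and over.
Decoding yjhxvs: y−7=r, j−5=e, h−7=a, x−5=s, v−7=o, s−5=n.

reason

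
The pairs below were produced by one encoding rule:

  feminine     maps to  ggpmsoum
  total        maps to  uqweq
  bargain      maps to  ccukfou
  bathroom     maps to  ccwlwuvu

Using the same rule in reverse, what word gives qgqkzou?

Each letter shifts forward by (position + 1), i.e. 1, 2, 3, … — the shift grows by one for each successive letter.
Undoing it on qgqkzou: q−1=p, g−2=e, q−3=n, k−4=g, z−5=u, o−6=i, u−7=n.

penguin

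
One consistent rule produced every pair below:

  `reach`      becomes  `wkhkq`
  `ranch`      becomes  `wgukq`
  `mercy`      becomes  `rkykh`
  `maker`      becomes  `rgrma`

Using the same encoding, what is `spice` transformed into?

xvpkn

In reach: r→w is +5, e→k is +6, a→h is +7, c→k is +8 — the shift increases by 1 each position. The shift increases by 1 at each position, starting from +5: 5, 6, 7, ….
On spice: s+5=x, p+6=v, i+7=p, c+8=k, e+9=n.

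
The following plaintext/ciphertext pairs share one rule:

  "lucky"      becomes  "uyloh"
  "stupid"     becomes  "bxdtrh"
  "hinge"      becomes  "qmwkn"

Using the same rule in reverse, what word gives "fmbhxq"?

A repeating key of period 2 is used — shifts +9, +4 over and over.
Reversing it on fmbhxq: f−9=w, m−4=i, b−9=s, h−4=d, x−9=o, q−4=m.

wisdom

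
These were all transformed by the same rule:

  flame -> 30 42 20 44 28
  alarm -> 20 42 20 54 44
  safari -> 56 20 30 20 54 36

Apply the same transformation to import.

f(#6)→30 and l(#12)→42: differences scale by 2, so n = 2·pos + 18. The formula is n = 2×(alphabet index, a=1) + 18.
Applying it to import: i=9→36, m=13→44, p=16→50, o=15→48, r=18→54, t=20→58.

36 44 50 48 54 58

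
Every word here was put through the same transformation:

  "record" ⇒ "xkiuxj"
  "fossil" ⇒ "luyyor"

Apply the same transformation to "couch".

iuain

Compare letters: r→x is +6, e→k is +6, c→i is +6 — a constant shift. Every letter moves 6 places later in the alphabet, wrapping around z→a.
Applying it to couch: c+6=i, o+6=u, u+6=a, c+6=i, h+6=n.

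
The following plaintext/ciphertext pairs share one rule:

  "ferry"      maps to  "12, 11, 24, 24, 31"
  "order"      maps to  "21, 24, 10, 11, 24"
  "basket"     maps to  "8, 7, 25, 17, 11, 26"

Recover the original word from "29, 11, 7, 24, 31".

f is letter #6 and maps to 12: an offset of 6. The number is (letter's place in the alphabet, a=1) + 6.
Reversing it on 29, 11, 7, 24, 31: 29→(29−6)÷1=23=w, 11→(11−6)÷1=5=e, 7→(7−6)÷1=1=a, 24→(24−6)÷1=18=r, 31→(31−6)÷1=25=y.

weary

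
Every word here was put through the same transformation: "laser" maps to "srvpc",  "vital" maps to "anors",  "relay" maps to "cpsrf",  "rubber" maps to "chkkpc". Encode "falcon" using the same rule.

irsdxe

This is an affine cipher: with a=0,…,z=25, each position x becomes (19x+17) mod 26.
On falcon: f(5)→19·5+17≡8=i; a(0)→19·0+17≡17=r; l(11)→19·11+17≡18=s; c(2)→19·2+17≡3=d; o(14)→19·14+17≡23=x; n(13)→19·13+17≡4=e (all mod 26).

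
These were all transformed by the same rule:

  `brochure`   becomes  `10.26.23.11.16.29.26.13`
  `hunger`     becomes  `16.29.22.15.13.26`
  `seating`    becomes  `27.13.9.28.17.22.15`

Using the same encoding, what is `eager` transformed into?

13.9.15.13.26

b is letter #2 and maps to 10: an offset of 8. Letters become their 1-based position plus 8 (so a→9, b→10, …).
On eager: e=5→13, a=1→9, g=7→15, e=5→13, r=18→26.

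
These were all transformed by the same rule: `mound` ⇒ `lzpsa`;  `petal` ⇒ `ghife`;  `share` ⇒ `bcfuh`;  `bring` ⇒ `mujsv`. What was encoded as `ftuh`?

m(12)→l(11) and o(14)→z(25) fit y≡7x+5 (mod 26); the inverse of 7 mod 26 is 15. This is an affine cipher: with a=0,…,z=25, each position x becomes (7x+5) mod 26.
Undoing it on ftuh: f(5)→15·(5−5)≡0=a; t(19)→15·(19−5)≡2=c; u(20)→15·(20−5)≡17=r; h(7)→15·(7−5)≡4=e (all mod 26).

acre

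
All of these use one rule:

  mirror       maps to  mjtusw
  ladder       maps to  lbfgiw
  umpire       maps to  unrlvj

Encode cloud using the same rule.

cmqxh

In mirror: m→m is +0, i→j is +1, r→t is +2, r→u is +3 — the shift increases by 1 each position. Letter i (0-indexed) is shifted by i+0, so successive shifts are 0, 1, 2, ….
For cloud: c+0=c, l+1=m, o+2=q, u+3=x, d+4=h.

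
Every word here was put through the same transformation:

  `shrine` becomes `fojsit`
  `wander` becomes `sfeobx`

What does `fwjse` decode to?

The output letters match the input read backwards, each shifted +1: shrine reversed is enirhs. Two steps: reverse the string, then apply a Caesar shift of +1.
Undoing it on fwjse: shift back: f−1=e, w−1=v, j−1=i, s−1=r, e−1=d → evird; then reverse → drive.

drive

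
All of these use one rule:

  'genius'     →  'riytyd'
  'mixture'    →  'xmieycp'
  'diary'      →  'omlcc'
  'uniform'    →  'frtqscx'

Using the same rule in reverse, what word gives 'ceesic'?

rather

Shifts by position in genius: pos 0: g→r (+11), pos 1: e→i (+4), pos 2: n→y (+11), pos 3: i→t (+11), pos 4: u→y (+4), pos 5: s→d (+11) — repeating every 3. A repeating key of period 3 is used — shifts +11, +4, +11 over and over.
Reversing it on ceesic: c−11=r, e−4=a, e−11=t, s−11=h, i−4=e, c−11=r.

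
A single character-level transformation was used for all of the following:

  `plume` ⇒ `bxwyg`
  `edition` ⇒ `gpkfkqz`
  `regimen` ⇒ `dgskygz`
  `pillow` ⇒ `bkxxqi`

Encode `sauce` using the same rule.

ecwog

The shift depends on letter class: consonant p→b is +12, but vowel u→w is +2. The rule splits by letter class: vowels +2, consonants +12.
Applying it to sauce: s(cons)+12=e, a(vowel)+2=c, u(vowel)+2=w, c(cons)+12=o, e(vowel)+2=g.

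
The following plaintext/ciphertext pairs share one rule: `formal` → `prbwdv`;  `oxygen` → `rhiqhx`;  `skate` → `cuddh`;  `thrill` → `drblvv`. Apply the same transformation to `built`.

The shift depends on letter class: consonant f→p is +10, but vowel o→r is +3. The rule splits by letter class: vowels +3, consonants +10.
On built: b(cons)+10=l, u(vowel)+3=x, i(vowel)+3=l, l(cons)+10=v, t(cons)+10=d.

lxlvd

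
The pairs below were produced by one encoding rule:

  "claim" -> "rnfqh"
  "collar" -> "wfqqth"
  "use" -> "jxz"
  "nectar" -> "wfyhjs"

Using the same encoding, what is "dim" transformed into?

rni

The output letters match the input read backwards, each shifted +5: claim reversed is mialc. Read the word backwards and shift each letter +5.
On dim: reverse → mid; then shift: m+5=r, i+5=n, d+5=i.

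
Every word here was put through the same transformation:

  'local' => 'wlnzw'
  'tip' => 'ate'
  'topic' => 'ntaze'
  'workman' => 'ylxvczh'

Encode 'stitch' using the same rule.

The word is reversed, then every letter is shifted forward by 11.
For stitch: reverse → hctits; then shift: h+11=s, c+11=n, t+11=e, i+11=t, t+11=e, s+11=d.

sneted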